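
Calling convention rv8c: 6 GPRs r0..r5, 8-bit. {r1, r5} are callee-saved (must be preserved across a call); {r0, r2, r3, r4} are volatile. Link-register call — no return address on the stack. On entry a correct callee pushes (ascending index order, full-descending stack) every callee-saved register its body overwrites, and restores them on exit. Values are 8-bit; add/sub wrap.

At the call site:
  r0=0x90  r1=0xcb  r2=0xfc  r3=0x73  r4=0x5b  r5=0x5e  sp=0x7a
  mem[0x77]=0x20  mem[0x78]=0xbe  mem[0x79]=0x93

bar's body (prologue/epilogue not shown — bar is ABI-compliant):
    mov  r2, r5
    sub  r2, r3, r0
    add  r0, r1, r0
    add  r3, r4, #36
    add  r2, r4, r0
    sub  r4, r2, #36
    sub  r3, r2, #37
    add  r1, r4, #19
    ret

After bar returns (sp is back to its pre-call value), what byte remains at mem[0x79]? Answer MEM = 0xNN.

MEM = 0xcb

prologue: push r1 -> mem[0x79]=0xcb, sp=0x79
body[0] mov  r2, r5 -> r2=0x5e
body[1] sub  r2, r3, r0 -> r2=0xe3
body[2] add  r0, r1, r0 -> r0=0x5b
body[3] add  r3, r4, #36 -> r3=0x7f
body[4] add  r2, r4, r0 -> r2=0xb6
body[5] sub  r4, r2, #36 -> r4=0x92
body[6] sub  r3, r2, #37 -> r3=0x91
body[7] add  r1, r4, #19 -> r1=0xa5
epilogue: pop r1=0xcb, sp=0x7a
prologue pushed ['r1'] at ['0x79']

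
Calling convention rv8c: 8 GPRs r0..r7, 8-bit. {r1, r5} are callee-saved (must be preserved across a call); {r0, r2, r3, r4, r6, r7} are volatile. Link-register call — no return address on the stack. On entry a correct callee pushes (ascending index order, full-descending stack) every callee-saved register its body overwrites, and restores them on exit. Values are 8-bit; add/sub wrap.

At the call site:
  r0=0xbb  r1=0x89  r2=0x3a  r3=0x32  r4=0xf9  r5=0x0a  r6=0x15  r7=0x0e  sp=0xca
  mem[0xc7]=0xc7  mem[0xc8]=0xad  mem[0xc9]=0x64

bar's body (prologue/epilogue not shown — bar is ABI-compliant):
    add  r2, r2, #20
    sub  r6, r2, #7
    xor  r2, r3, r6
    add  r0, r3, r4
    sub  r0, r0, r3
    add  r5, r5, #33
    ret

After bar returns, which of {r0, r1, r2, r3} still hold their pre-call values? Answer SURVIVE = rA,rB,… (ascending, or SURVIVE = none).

prologue: push r5 → mem[0xc9]=0x0a, sp=0xc9
body[0] add  r2, r2, #20 → r2=0x4e
body[1] sub  r6, r2, #7 → r6=0x47
body[2] xor  r2, r3, r6 → r2=0x75
body[3] add  r0, r3, r4 → r0=0x2b
body[4] sub  r0, r0, r3 → r0=0xf9
body[5] add  r5, r5, #33 → r5=0x2b
epilogue: pop r5=0x0a, sp=0xca
r0: caller-saved, written=True
r1: callee-saved, written=False
r2: caller-saved, written=True
r3: caller-saved, written=False

SURVIVE = r1,r3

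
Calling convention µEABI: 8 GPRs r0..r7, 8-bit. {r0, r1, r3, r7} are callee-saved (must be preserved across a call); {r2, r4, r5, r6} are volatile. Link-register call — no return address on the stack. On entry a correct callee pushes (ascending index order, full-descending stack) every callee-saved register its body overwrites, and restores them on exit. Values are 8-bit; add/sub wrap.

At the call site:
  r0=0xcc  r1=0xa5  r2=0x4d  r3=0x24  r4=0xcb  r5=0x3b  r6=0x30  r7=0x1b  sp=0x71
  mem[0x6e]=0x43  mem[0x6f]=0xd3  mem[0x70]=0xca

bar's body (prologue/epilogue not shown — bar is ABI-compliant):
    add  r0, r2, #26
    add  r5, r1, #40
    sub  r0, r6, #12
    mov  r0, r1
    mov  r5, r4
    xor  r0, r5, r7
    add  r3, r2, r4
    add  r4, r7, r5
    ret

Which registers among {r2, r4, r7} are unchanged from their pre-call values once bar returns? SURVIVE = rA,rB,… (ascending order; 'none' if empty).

SURVIVE = r2,r7

prologue: push r0 → mem[0x70]=0xcc, sp=0x70
prologue: push r3 → mem[0x6f]=0x24, sp=0x6f
body[0] add  r0, r2, #26 → r0=0x67
body[1] add  r5, r1, #40 → r5=0xcd
body[2] sub  r0, r6, #12 → r0=0x24
body[3] mov  r0, r1 → r0=0xa5
body[4] mov  r5, r4 → r5=0xcb
body[5] xor  r0, r5, r7 → r0=0xd0
body[6] add  r3, r2, r4 → r3=0x18
body[7] add  r4, r7, r5 → r4=0xe6
epilogue: pop r3=0x24, sp=0x70
epilogue: pop r0=0xcc, sp=0x71
r2: caller-saved, written=False
r4: caller-saved, written=True
r7: callee-saved, written=False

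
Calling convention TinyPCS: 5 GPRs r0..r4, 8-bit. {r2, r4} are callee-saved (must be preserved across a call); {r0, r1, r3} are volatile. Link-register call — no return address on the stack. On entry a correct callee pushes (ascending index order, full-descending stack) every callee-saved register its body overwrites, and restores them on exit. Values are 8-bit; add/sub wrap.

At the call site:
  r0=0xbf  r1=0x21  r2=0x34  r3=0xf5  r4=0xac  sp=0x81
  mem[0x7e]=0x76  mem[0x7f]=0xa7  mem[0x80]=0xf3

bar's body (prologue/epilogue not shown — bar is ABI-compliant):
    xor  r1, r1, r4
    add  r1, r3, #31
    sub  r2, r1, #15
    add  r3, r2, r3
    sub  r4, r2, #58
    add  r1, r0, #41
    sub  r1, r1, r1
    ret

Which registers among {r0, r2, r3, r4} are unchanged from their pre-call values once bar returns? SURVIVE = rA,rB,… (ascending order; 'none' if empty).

SURVIVE = r0,r2,r4

prologue: push r2 → mem[0x80]=0x34, sp=0x80
prologue: push r4 → mem[0x7f]=0xac, sp=0x7f
body[0] xor  r1, r1, r4 → r1=0x8d
body[1] add  r1, r3, #31 → r1=0x14
body[2] sub  r2, r1, #15 → r2=0x05
body[3] add  r3, r2, r3 → r3=0xfa
body[4] sub  r4, r2, #58 → r4=0xcb
body[5] add  r1, r0, #41 → r1=0xe8
body[6] sub  r1, r1, r1 → r1=0x00
epilogue: pop r4=0xac, sp=0x80
epilogue: pop r2=0x34, sp=0x81
r0: caller-saved, written=False
r2: callee-saved, written=True
r3: caller-saved, written=True
r4: callee-saved, written=True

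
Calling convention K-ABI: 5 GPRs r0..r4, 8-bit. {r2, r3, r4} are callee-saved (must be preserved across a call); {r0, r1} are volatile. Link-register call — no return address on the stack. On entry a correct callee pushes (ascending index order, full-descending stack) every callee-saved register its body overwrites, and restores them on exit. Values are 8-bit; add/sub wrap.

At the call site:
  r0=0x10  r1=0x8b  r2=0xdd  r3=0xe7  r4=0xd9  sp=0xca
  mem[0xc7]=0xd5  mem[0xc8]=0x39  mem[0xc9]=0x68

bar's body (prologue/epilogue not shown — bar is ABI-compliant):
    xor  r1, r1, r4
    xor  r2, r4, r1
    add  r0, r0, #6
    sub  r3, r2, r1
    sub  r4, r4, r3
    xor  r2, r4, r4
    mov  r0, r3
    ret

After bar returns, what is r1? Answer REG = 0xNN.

REG = 0x52

prologue: push r2 → mem[0xc9]=0xdd, sp=0xc9
prologue: push r3 → mem[0xc8]=0xe7, sp=0xc8
prologue: push r4 → mem[0xc7]=0xd9, sp=0xc7
body[0] xor  r1, r1, r4 → r1=0x52
body[1] xor  r2, r4, r1 → r2=0x8b
body[2] add  r0, r0, #6 → r0=0x16
body[3] sub  r3, r2, r1 → r3=0x39
body[4] sub  r4, r4, r3 → r4=0xa0
body[5] xor  r2, r4, r4 → r2=0x00
body[6] mov  r0, r3 → r0=0x39
epilogue: pop r4=0xd9, sp=0xc8
epilogue: pop r3=0xe7, sp=0xc9
epilogue: pop r2=0xdd, sp=0xca
r1 is caller-saved → body value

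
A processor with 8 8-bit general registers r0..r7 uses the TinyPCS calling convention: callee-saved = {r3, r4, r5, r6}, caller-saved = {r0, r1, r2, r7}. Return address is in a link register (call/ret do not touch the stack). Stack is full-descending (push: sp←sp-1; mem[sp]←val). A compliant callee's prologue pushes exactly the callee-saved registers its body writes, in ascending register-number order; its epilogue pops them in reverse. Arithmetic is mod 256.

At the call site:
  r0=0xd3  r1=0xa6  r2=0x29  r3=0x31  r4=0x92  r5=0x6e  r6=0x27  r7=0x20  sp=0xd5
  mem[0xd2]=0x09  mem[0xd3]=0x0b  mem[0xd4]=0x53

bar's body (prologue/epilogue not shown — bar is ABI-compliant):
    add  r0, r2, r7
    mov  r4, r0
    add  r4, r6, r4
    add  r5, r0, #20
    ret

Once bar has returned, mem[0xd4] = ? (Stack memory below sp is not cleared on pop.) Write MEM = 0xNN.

MEM = 0x92

prologue: push r4 → mem[0xd4]=0x92, sp=0xd4
prologue: push r5 → mem[0xd3]=0x6e, sp=0xd3
body[0] add  r0, r2, r7 → r0=0x49
body[1] mov  r4, r0 → r4=0x49
body[2] add  r4, r6, r4 → r4=0x70
body[3] add  r5, r0, #20 → r5=0x5d
epilogue: pop r5=0x6e, sp=0xd4
epilogue: pop r4=0x92, sp=0xd5
prologue pushed ['r4', 'r5'] at ['0xd4', '0xd3']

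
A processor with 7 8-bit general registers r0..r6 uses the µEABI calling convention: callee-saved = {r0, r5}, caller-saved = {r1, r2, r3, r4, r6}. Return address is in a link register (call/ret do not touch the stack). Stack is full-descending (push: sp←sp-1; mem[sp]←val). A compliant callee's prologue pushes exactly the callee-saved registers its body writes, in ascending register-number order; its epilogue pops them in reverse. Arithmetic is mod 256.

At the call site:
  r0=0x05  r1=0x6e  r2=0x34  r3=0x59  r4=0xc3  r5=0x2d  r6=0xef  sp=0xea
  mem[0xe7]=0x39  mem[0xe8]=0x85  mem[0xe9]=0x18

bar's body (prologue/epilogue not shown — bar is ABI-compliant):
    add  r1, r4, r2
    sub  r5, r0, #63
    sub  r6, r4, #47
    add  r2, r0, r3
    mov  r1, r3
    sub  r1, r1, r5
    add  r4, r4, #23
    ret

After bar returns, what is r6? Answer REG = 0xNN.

REG = 0x94

prologue: push r5 -> mem[0xe9]=0x2d, sp=0xe9
body[0] add  r1, r4, r2 -> r1=0xf7
body[1] sub  r5, r0, #63 -> r5=0xc6
body[2] sub  r6, r4, #47 -> r6=0x94
body[3] add  r2, r0, r3 -> r2=0x5e
body[4] mov  r1, r3 -> r1=0x59
body[5] sub  r1, r1, r5 -> r1=0x93
body[6] add  r4, r4, #23 -> r4=0xda
epilogue: pop r5=0x2d, sp=0xea
r6 is caller-saved -> body value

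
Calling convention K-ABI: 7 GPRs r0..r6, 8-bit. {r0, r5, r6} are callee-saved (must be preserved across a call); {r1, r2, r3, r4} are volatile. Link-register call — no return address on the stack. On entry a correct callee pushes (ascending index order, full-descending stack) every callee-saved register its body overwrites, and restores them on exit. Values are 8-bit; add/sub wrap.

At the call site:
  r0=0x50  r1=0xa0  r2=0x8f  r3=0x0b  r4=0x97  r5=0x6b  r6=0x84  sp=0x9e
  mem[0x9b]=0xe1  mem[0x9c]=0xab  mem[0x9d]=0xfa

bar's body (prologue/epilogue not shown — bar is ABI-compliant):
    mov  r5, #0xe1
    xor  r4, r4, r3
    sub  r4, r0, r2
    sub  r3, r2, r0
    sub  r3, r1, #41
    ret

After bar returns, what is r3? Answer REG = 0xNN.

prologue: push r5 -> mem[0x9d]=0x6b, sp=0x9d
body[0] mov  r5, #0xe1 -> r5=0xe1
body[1] xor  r4, r4, r3 -> r4=0x9c
body[2] sub  r4, r0, r2 -> r4=0xc1
body[3] sub  r3, r2, r0 -> r3=0x3f
body[4] sub  r3, r1, #41 -> r3=0x77
epilogue: pop r5=0x6b, sp=0x9e
r3 is caller-saved -> body value

REG = 0x77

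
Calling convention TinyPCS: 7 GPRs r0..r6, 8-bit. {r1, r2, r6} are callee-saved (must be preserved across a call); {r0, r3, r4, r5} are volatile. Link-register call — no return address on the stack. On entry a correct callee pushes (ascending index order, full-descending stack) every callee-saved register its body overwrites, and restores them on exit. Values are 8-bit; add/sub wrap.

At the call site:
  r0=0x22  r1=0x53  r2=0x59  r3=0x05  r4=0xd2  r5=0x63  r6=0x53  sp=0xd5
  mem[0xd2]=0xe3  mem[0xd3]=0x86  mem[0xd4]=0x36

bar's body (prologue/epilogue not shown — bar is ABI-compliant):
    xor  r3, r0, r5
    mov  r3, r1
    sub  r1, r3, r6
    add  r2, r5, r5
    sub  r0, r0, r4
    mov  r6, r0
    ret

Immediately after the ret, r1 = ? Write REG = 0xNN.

REG = 0x53

prologue: push r1 → mem[0xd4]=0x53, sp=0xd4
prologue: push r2 → mem[0xd3]=0x59, sp=0xd3
prologue: push r6 → mem[0xd2]=0x53, sp=0xd2
body[0] xor  r3, r0, r5 → r3=0x41
body[1] mov  r3, r1 → r3=0x53
body[2] sub  r1, r3, r6 → r1=0x00
body[3] add  r2, r5, r5 → r2=0xc6
body[4] sub  r0, r0, r4 → r0=0x50
body[5] mov  r6, r0 → r6=0x50
epilogue: pop r6=0x53, sp=0xd3
epilogue: pop r2=0x59, sp=0xd4
epilogue: pop r1=0x53, sp=0xd5
r1 is callee-saved → restored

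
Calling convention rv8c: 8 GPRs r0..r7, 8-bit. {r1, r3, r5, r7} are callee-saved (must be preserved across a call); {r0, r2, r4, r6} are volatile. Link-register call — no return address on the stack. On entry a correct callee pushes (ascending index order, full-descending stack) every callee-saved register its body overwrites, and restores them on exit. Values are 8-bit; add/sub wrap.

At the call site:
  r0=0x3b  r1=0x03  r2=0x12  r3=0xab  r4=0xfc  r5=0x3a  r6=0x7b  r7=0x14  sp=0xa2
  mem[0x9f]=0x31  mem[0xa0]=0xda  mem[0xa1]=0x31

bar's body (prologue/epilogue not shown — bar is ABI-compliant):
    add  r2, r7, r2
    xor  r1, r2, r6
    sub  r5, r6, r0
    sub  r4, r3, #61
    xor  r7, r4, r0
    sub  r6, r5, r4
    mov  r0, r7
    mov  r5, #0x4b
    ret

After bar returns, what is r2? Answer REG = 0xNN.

REG = 0x26

prologue: push r1 → mem[0xa1]=0x03, sp=0xa1
prologue: push r5 → mem[0xa0]=0x3a, sp=0xa0
prologue: push r7 → mem[0x9f]=0x14, sp=0x9f
body[0] add  r2, r7, r2 → r2=0x26
body[1] xor  r1, r2, r6 → r1=0x5d
body[2] sub  r5, r6, r0 → r5=0x40
body[3] sub  r4, r3, #61 → r4=0x6e
body[4] xor  r7, r4, r0 → r7=0x55
body[5] sub  r6, r5, r4 → r6=0xd2
body[6] mov  r0, r7 → r0=0x55
body[7] mov  r5, #0x4b → r5=0x4b
epilogue: pop r7=0x14, sp=0xa0
epilogue: pop r5=0x3a, sp=0xa1
epilogue: pop r1=0x03, sp=0xa2
r2 is caller-saved → body value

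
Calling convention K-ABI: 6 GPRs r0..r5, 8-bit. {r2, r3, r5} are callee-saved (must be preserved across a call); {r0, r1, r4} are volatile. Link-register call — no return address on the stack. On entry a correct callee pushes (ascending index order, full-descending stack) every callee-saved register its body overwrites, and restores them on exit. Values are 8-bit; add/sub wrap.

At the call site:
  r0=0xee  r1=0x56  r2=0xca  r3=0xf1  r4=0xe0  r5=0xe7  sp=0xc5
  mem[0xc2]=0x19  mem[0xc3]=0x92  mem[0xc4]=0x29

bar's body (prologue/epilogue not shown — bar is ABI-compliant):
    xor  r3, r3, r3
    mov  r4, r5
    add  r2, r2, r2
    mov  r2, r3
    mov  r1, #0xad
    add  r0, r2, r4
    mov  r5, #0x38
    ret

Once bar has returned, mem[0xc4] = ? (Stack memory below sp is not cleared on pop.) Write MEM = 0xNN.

prologue: push r2 -> mem[0xc4]=0xca, sp=0xc4
prologue: push r3 -> mem[0xc3]=0xf1, sp=0xc3
prologue: push r5 -> mem[0xc2]=0xe7, sp=0xc2
body[0] xor  r3, r3, r3 -> r3=0x00
body[1] mov  r4, r5 -> r4=0xe7
body[2] add  r2, r2, r2 -> r2=0x94
body[3] mov  r2, r3 -> r2=0x00
body[4] mov  r1, #0xad -> r1=0xad
body[5] add  r0, r2, r4 -> r0=0xe7
body[6] mov  r5, #0x38 -> r5=0x38
epilogue: pop r5=0xe7, sp=0xc3
epilogue: pop r3=0xf1, sp=0xc4
epilogue: pop r2=0xca, sp=0xc5
prologue pushed ['r2', 'r3', 'r5'] at ['0xc4', '0xc3', '0xc2']

MEM = 0xca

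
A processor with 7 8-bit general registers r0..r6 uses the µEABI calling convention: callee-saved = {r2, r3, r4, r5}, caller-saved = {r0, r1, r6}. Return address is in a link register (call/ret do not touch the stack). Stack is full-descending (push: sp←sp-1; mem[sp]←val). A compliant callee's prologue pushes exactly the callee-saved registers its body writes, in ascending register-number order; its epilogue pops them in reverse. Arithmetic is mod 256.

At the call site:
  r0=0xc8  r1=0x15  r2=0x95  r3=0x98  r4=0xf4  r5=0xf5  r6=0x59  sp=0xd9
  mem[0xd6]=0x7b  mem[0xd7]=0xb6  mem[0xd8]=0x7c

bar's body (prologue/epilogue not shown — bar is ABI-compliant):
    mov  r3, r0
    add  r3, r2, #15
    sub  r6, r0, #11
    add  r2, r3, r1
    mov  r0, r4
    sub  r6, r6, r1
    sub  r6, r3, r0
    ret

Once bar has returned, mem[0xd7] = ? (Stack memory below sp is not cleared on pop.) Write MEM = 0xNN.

MEM = 0x98

prologue: push r2 → mem[0xd8]=0x95, sp=0xd8
prologue: push r3 → mem[0xd7]=0x98, sp=0xd7
body[0] mov  r3, r0 → r3=0xc8
body[1] add  r3, r2, #15 → r3=0xa4
body[2] sub  r6, r0, #11 → r6=0xbd
body[3] add  r2, r3, r1 → r2=0xb9
body[4] mov  r0, r4 → r0=0xf4
body[5] sub  r6, r6, r1 → r6=0xa8
body[6] sub  r6, r3, r0 → r6=0xb0
epilogue: pop r3=0x98, sp=0xd8
epilogue: pop r2=0x95, sp=0xd9
prologue pushed ['r2', 'r3'] at ['0xd8', '0xd7']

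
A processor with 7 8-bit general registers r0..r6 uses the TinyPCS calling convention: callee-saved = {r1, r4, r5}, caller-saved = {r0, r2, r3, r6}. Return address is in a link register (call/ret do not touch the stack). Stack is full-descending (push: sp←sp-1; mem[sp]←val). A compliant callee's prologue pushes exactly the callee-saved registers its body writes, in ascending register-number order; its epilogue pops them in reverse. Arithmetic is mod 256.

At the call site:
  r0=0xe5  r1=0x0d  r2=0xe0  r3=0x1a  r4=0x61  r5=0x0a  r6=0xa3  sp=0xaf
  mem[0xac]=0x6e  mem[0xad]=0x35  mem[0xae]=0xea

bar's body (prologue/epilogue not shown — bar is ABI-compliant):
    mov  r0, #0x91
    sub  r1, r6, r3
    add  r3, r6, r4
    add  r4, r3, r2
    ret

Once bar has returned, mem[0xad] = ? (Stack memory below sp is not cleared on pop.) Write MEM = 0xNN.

prologue: push r1 -> mem[0xae]=0x0d, sp=0xae
prologue: push r4 -> mem[0xad]=0x61, sp=0xad
body[0] mov  r0, #0x91 -> r0=0x91
body[1] sub  r1, r6, r3 -> r1=0x89
body[2] add  r3, r6, r4 -> r3=0x04
body[3] add  r4, r3, r2 -> r4=0xe4
epilogue: pop r4=0x61, sp=0xae
epilogue: pop r1=0x0d, sp=0xaf
prologue pushed ['r1', 'r4'] at ['0xae', '0xad']

MEM = 0x61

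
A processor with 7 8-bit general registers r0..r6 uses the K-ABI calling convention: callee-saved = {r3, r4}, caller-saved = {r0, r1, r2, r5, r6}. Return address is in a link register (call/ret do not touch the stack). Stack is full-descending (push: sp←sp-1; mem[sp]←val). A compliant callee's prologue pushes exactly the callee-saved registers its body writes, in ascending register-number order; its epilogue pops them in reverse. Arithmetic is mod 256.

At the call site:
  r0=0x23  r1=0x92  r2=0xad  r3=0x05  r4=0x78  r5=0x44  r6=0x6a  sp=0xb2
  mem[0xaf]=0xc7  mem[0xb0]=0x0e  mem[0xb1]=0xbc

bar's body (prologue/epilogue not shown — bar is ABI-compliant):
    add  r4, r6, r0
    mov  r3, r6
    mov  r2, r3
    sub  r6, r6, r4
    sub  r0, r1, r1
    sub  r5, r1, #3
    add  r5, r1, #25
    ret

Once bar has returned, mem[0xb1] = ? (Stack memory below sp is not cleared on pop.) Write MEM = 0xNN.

MEM = 0x05

prologue: push r3 -> mem[0xb1]=0x05, sp=0xb1
prologue: push r4 -> mem[0xb0]=0x78, sp=0xb0
body[0] add  r4, r6, r0 -> r4=0x8d
body[1] mov  r3, r6 -> r3=0x6a
body[2] mov  r2, r3 -> r2=0x6a
body[3] sub  r6, r6, r4 -> r6=0xdd
body[4] sub  r0, r1, r1 -> r0=0x00
body[5] sub  r5, r1, #3 -> r5=0x8f
body[6] add  r5, r1, #25 -> r5=0xab
epilogue: pop r4=0x78, sp=0xb1
epilogue: pop r3=0x05, sp=0xb2
prologue pushed ['r3', 'r4'] at ['0xb1', '0xb0']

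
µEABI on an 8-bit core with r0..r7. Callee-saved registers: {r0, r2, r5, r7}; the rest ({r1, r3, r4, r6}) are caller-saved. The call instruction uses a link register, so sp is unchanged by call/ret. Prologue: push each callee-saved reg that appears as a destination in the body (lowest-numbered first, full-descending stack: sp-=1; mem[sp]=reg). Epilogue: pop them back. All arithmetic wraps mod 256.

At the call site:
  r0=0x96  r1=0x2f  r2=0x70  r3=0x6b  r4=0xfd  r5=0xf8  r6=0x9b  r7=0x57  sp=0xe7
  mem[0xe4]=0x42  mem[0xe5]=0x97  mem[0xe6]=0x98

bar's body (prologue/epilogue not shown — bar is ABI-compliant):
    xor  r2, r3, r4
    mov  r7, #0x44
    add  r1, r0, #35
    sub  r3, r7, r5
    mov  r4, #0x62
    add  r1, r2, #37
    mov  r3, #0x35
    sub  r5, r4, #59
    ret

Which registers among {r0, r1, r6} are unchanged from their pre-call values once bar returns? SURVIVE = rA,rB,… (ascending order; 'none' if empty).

SURVIVE = r0,r6

prologue: push r2 -> mem[0xe6]=0x70, sp=0xe6
prologue: push r5 -> mem[0xe5]=0xf8, sp=0xe5
prologue: push r7 -> mem[0xe4]=0x57, sp=0xe4
body[0] xor  r2, r3, r4 -> r2=0x96
body[1] mov  r7, #0x44 -> r7=0x44
body[2] add  r1, r0, #35 -> r1=0xb9
body[3] sub  r3, r7, r5 -> r3=0x4c
body[4] mov  r4, #0x62 -> r4=0x62
body[5] add  r1, r2, #37 -> r1=0xbb
body[6] mov  r3, #0x35 -> r3=0x35
body[7] sub  r5, r4, #59 -> r5=0x27
epilogue: pop r7=0x57, sp=0xe5
epilogue: pop r5=0xf8, sp=0xe6
epilogue: pop r2=0x70, sp=0xe7
r0: callee-saved, written=False
r1: caller-saved, written=True
r6: caller-saved, written=False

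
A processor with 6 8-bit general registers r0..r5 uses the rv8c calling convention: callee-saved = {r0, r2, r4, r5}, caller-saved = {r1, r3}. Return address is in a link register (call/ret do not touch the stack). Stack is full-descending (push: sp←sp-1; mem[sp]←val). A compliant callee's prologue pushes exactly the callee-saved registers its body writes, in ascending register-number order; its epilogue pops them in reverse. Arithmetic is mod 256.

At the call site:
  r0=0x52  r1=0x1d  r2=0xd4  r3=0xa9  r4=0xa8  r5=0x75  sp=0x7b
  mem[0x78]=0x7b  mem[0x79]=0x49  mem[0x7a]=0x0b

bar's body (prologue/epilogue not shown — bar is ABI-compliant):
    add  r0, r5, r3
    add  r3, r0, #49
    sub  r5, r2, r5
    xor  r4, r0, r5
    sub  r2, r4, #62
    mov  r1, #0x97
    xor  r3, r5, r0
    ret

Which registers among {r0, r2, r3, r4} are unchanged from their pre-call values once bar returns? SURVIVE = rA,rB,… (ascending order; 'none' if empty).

SURVIVE = r0,r2,r4

prologue: push r0 -> mem[0x7a]=0x52, sp=0x7a
prologue: push r2 -> mem[0x79]=0xd4, sp=0x79
prologue: push r4 -> mem[0x78]=0xa8, sp=0x78
prologue: push r5 -> mem[0x77]=0x75, sp=0x77
body[0] add  r0, r5, r3 -> r0=0x1e
body[1] add  r3, r0, #49 -> r3=0x4f
body[2] sub  r5, r2, r5 -> r5=0x5f
body[3] xor  r4, r0, r5 -> r4=0x41
body[4] sub  r2, r4, #62 -> r2=0x03
body[5] mov  r1, #0x97 -> r1=0x97
body[6] xor  r3, r5, r0 -> r3=0x41
epilogue: pop r5=0x75, sp=0x78
epilogue: pop r4=0xa8, sp=0x79
epilogue: pop r2=0xd4, sp=0x7a
epilogue: pop r0=0x52, sp=0x7b
r0: callee-saved, written=True
r2: callee-saved, written=True
r3: caller-saved, written=True
r4: callee-saved, written=True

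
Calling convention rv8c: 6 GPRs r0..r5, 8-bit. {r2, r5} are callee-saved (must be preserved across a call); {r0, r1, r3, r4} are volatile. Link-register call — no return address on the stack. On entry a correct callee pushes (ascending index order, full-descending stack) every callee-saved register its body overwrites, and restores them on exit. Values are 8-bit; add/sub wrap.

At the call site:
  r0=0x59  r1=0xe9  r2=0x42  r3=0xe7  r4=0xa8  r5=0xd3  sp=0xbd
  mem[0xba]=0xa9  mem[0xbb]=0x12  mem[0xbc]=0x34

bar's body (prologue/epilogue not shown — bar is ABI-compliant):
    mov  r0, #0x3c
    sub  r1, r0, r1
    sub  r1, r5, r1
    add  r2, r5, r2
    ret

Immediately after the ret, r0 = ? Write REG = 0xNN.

prologue: push r2 -> mem[0xbc]=0x42, sp=0xbc
body[0] mov  r0, #0x3c -> r0=0x3c
body[1] sub  r1, r0, r1 -> r1=0x53
body[2] sub  r1, r5, r1 -> r1=0x80
body[3] add  r2, r5, r2 -> r2=0x15
epilogue: pop r2=0x42, sp=0xbd
r0 is caller-saved -> body value

REG = 0x3c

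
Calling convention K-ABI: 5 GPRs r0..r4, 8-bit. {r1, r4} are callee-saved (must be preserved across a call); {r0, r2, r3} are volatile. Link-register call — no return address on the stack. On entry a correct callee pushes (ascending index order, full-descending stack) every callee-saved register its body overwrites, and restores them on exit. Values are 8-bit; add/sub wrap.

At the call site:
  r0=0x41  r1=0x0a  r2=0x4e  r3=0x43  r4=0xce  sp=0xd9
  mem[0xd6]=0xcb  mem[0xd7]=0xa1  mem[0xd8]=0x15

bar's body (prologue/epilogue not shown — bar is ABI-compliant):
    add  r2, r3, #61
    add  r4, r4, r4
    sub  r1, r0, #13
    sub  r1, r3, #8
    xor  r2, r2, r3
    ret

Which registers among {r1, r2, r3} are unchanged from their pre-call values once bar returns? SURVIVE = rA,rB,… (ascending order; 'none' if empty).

prologue: push r1 → mem[0xd8]=0x0a, sp=0xd8
prologue: push r4 → mem[0xd7]=0xce, sp=0xd7
body[0] add  r2, r3, #61 → r2=0x80
body[1] add  r4, r4, r4 → r4=0x9c
body[2] sub  r1, r0, #13 → r1=0x34
body[3] sub  r1, r3, #8 → r1=0x3b
body[4] xor  r2, r2, r3 → r2=0xc3
epilogue: pop r4=0xce, sp=0xd8
epilogue: pop r1=0x0a, sp=0xd9
r1: callee-saved, written=True
r2: caller-saved, written=True
r3: caller-saved, written=False

SURVIVE = r1,r3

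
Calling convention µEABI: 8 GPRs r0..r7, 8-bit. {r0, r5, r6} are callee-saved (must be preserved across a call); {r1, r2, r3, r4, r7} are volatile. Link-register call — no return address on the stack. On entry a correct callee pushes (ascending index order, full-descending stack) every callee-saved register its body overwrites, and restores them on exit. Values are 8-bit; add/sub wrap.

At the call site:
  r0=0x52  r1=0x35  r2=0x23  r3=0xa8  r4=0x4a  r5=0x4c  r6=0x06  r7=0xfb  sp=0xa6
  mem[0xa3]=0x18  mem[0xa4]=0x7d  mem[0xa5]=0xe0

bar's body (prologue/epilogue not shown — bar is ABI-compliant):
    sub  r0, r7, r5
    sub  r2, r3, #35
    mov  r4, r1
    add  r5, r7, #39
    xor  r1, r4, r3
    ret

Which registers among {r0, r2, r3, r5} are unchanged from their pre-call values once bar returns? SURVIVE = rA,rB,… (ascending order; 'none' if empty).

SURVIVE = r0,r3,r5

prologue: push r0 -> mem[0xa5]=0x52, sp=0xa5
prologue: push r5 -> mem[0xa4]=0x4c, sp=0xa4
body[0] sub  r0, r7, r5 -> r0=0xaf
body[1] sub  r2, r3, #35 -> r2=0x85
body[2] mov  r4, r1 -> r4=0x35
body[3] add  r5, r7, #39 -> r5=0x22
body[4] xor  r1, r4, r3 -> r1=0x9d
epilogue: pop r5=0x4c, sp=0xa5
epilogue: pop r0=0x52, sp=0xa6
r0: callee-saved, written=True
r2: caller-saved, written=True
r3: caller-saved, written=False
r5: callee-saved, written=True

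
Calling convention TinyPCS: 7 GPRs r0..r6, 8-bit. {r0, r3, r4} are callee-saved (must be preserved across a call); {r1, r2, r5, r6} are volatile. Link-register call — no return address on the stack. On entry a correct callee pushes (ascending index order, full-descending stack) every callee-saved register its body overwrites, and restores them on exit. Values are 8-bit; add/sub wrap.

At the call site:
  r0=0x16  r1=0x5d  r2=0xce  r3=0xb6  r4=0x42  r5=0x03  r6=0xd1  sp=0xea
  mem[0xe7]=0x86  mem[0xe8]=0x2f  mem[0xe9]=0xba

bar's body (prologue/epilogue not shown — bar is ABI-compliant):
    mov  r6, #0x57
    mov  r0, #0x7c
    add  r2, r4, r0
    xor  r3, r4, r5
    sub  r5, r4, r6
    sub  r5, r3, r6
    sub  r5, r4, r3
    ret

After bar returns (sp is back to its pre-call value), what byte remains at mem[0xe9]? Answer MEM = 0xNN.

prologue: push r0 -> mem[0xe9]=0x16, sp=0xe9
prologue: push r3 -> mem[0xe8]=0xb6, sp=0xe8
body[0] mov  r6, #0x57 -> r6=0x57
body[1] mov  r0, #0x7c -> r0=0x7c
body[2] add  r2, r4, r0 -> r2=0xbe
body[3] xor  r3, r4, r5 -> r3=0x41
body[4] sub  r5, r4, r6 -> r5=0xeb
body[5] sub  r5, r3, r6 -> r5=0xea
body[6] sub  r5, r4, r3 -> r5=0x01
epilogue: pop r3=0xb6, sp=0xe9
epilogue: pop r0=0x16, sp=0xea
prologue pushed ['r0', 'r3'] at ['0xe9', '0xe8']

MEM = 0x16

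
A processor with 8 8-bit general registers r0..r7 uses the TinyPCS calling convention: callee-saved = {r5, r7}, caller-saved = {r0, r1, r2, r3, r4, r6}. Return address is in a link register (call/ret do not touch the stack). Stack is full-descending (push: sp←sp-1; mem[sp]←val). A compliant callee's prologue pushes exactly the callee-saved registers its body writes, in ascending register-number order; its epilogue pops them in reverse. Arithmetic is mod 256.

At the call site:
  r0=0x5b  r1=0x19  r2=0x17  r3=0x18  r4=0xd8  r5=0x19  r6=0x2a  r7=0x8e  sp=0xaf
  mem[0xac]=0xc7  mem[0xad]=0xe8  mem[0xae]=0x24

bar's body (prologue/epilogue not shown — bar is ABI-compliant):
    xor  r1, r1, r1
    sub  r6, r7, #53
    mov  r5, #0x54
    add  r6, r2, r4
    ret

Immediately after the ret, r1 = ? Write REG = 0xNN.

prologue: push r5 -> mem[0xae]=0x19, sp=0xae
body[0] xor  r1, r1, r1 -> r1=0x00
body[1] sub  r6, r7, #53 -> r6=0x59
body[2] mov  r5, #0x54 -> r5=0x54
body[3] add  r6, r2, r4 -> r6=0xef
epilogue: pop r5=0x19, sp=0xaf
r1 is caller-saved -> body value

REG = 0x00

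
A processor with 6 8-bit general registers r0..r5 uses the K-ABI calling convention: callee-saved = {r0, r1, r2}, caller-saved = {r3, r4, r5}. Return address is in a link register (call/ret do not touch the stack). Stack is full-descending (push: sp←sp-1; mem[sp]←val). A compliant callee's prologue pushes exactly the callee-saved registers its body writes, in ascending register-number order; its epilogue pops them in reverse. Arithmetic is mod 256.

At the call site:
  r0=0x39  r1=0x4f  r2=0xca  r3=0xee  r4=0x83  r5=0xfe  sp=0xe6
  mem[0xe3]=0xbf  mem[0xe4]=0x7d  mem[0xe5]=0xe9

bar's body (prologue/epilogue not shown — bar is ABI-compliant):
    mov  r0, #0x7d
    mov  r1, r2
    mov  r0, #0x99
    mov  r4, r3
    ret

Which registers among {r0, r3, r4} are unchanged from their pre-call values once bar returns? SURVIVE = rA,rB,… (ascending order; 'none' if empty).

prologue: push r0 -> mem[0xe5]=0x39, sp=0xe5
prologue: push r1 -> mem[0xe4]=0x4f, sp=0xe4
body[0] mov  r0, #0x7d -> r0=0x7d
body[1] mov  r1, r2 -> r1=0xca
body[2] mov  r0, #0x99 -> r0=0x99
body[3] mov  r4, r3 -> r4=0xee
epilogue: pop r1=0x4f, sp=0xe5
epilogue: pop r0=0x39, sp=0xe6
r0: callee-saved, written=True
r3: caller-saved, written=False
r4: caller-saved, written=True

SURVIVE = r0,r3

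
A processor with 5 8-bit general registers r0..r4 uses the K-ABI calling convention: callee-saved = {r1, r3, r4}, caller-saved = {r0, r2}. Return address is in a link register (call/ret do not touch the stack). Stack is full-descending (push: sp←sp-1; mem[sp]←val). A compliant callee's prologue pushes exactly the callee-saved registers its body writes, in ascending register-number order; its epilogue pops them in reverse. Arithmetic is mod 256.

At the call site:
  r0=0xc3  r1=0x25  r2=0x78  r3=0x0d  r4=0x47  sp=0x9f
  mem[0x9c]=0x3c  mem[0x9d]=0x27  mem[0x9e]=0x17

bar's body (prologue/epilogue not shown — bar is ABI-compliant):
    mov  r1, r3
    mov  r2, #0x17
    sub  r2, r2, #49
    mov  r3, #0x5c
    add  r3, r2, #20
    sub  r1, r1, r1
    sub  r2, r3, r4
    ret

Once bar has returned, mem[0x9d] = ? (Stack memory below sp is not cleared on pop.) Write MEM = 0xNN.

prologue: push r1 -> mem[0x9e]=0x25, sp=0x9e
prologue: push r3 -> mem[0x9d]=0x0d, sp=0x9d
body[0] mov  r1, r3 -> r1=0x0d
body[1] mov  r2, #0x17 -> r2=0x17
body[2] sub  r2, r2, #49 -> r2=0xe6
body[3] mov  r3, #0x5c -> r3=0x5c
body[4] add  r3, r2, #20 -> r3=0xfa
body[5] sub  r1, r1, r1 -> r1=0x00
body[6] sub  r2, r3, r4 -> r2=0xb3
epilogue: pop r3=0x0d, sp=0x9e
epilogue: pop r1=0x25, sp=0x9f
prologue pushed ['r1', 'r3'] at ['0x9e', '0x9d']

MEM = 0x0d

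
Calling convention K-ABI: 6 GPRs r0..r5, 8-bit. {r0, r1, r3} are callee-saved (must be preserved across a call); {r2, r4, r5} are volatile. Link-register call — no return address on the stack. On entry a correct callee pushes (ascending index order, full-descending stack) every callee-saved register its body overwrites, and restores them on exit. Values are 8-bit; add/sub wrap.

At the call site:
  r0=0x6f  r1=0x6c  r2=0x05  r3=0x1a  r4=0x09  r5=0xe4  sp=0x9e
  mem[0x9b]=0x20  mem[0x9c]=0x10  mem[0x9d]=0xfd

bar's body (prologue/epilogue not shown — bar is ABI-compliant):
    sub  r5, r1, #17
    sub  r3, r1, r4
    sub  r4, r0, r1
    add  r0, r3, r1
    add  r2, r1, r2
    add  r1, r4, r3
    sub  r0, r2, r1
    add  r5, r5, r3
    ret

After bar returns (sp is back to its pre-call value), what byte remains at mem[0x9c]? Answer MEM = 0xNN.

MEM = 0x6c

prologue: push r0 → mem[0x9d]=0x6f, sp=0x9d
prologue: push r1 → mem[0x9c]=0x6c, sp=0x9c
prologue: push r3 → mem[0x9b]=0x1a, sp=0x9b
body[0] sub  r5, r1, #17 → r5=0x5b
body[1] sub  r3, r1, r4 → r3=0x63
body[2] sub  r4, r0, r1 → r4=0x03
body[3] add  r0, r3, r1 → r0=0xcf
body[4] add  r2, r1, r2 → r2=0x71
body[5] add  r1, r4, r3 → r1=0x66
body[6] sub  r0, r2, r1 → r0=0x0b
body[7] add  r5, r5, r3 → r5=0xbe
epilogue: pop r3=0x1a, sp=0x9c
epilogue: pop r1=0x6c, sp=0x9d
epilogue: pop r0=0x6f, sp=0x9e
prologue pushed ['r0', 'r1', 'r3'] at ['0x9d', '0x9c', '0x9b']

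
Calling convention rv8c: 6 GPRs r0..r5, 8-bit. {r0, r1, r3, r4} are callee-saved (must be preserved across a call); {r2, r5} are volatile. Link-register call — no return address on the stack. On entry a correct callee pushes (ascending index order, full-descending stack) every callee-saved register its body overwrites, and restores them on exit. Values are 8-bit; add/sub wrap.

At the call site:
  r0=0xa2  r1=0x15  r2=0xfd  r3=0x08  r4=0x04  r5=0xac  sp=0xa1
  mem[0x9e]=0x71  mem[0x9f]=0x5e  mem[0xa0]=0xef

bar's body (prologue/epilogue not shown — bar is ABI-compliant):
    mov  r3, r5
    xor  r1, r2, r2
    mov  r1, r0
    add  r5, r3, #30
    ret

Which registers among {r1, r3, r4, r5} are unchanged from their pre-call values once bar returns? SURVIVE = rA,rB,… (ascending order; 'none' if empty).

prologue: push r1 -> mem[0xa0]=0x15, sp=0xa0
prologue: push r3 -> mem[0x9f]=0x08, sp=0x9f
body[0] mov  r3, r5 -> r3=0xac
body[1] xor  r1, r2, r2 -> r1=0x00
body[2] mov  r1, r0 -> r1=0xa2
body[3] add  r5, r3, #30 -> r5=0xca
epilogue: pop r3=0x08, sp=0xa0
epilogue: pop r1=0x15, sp=0xa1
r1: callee-saved, written=True
r3: callee-saved, written=True
r4: callee-saved, written=False
r5: caller-saved, written=True

SURVIVE = r1,r3,r4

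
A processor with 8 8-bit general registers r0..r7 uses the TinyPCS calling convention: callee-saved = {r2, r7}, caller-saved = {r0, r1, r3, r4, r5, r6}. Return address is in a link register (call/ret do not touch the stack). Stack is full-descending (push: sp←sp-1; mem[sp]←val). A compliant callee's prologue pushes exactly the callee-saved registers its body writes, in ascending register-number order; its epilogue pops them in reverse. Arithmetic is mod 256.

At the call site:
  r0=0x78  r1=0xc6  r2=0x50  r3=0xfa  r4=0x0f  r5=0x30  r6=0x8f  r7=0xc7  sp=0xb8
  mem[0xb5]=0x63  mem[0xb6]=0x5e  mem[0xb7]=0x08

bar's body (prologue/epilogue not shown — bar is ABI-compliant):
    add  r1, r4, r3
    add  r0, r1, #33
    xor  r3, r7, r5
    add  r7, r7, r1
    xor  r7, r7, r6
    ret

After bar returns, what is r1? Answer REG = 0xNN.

prologue: push r7 -> mem[0xb7]=0xc7, sp=0xb7
body[0] add  r1, r4, r3 -> r1=0x09
body[1] add  r0, r1, #33 -> r0=0x2a
body[2] xor  r3, r7, r5 -> r3=0xf7
body[3] add  r7, r7, r1 -> r7=0xd0
body[4] xor  r7, r7, r6 -> r7=0x5f
epilogue: pop r7=0xc7, sp=0xb8
r1 is caller-saved -> body value

REG = 0x09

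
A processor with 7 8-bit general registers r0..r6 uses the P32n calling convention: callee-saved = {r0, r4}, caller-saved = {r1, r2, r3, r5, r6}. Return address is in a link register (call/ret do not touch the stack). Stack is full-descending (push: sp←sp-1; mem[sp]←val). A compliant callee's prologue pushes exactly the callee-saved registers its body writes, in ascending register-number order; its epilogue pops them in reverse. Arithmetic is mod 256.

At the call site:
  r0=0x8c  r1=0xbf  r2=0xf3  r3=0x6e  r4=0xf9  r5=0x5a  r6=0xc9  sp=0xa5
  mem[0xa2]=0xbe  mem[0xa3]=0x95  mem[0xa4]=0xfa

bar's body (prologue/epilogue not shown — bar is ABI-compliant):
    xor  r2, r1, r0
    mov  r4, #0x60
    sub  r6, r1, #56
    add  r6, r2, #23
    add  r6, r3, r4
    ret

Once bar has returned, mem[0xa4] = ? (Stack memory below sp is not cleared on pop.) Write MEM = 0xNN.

MEM = 0xf9

prologue: push r4 → mem[0xa4]=0xf9, sp=0xa4
body[0] xor  r2, r1, r0 → r2=0x33
body[1] mov  r4, #0x60 → r4=0x60
body[2] sub  r6, r1, #56 → r6=0x87
body[3] add  r6, r2, #23 → r6=0x4a
body[4] add  r6, r3, r4 → r6=0xce
epilogue: pop r4=0xf9, sp=0xa5
prologue pushed ['r4'] at ['0xa4']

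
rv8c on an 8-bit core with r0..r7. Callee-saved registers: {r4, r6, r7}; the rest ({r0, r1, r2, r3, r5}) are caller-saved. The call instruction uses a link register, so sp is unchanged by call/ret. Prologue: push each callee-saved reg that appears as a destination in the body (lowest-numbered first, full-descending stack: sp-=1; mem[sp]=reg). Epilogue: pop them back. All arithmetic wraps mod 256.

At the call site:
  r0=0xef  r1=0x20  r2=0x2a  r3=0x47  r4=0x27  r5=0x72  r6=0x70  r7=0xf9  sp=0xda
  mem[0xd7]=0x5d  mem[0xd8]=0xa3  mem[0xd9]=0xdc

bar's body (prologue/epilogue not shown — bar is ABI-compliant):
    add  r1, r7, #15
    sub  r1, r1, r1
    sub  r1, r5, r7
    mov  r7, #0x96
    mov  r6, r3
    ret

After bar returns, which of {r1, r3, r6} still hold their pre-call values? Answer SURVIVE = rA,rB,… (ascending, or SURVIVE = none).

SURVIVE = r3,r6

prologue: push r6 -> mem[0xd9]=0x70, sp=0xd9
prologue: push r7 -> mem[0xd8]=0xf9, sp=0xd8
body[0] add  r1, r7, #15 -> r1=0x08
body[1] sub  r1, r1, r1 -> r1=0x00
body[2] sub  r1, r5, r7 -> r1=0x79
body[3] mov  r7, #0x96 -> r7=0x96
body[4] mov  r6, r3 -> r6=0x47
epilogue: pop r7=0xf9, sp=0xd9
epilogue: pop r6=0x70, sp=0xda
r1: caller-saved, written=True
r3: caller-saved, written=False
r6: callee-saved, written=True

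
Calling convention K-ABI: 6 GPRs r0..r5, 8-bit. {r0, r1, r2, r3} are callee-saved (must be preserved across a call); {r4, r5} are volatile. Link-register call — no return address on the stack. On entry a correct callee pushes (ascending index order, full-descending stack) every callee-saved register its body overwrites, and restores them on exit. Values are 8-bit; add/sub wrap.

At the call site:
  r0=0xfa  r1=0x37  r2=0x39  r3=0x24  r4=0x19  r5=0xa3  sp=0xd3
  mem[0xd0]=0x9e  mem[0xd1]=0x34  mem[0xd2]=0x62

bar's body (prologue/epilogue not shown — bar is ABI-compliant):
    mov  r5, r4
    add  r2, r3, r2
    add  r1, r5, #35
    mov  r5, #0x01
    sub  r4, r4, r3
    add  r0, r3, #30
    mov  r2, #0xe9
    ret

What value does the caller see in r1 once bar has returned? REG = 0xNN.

REG = 0x37

prologue: push r0 -> mem[0xd2]=0xfa, sp=0xd2
prologue: push r1 -> mem[0xd1]=0x37, sp=0xd1
prologue: push r2 -> mem[0xd0]=0x39, sp=0xd0
body[0] mov  r5, r4 -> r5=0x19
body[1] add  r2, r3, r2 -> r2=0x5d
body[2] add  r1, r5, #35 -> r1=0x3c
body[3] mov  r5, #0x01 -> r5=0x01
body[4] sub  r4, r4, r3 -> r4=0xf5
body[5] add  r0, r3, #30 -> r0=0x42
body[6] mov  r2, #0xe9 -> r2=0xe9
epilogue: pop r2=0x39, sp=0xd1
epilogue: pop r1=0x37, sp=0xd2
epilogue: pop r0=0xfa, sp=0xd3
r1 is callee-saved -> restored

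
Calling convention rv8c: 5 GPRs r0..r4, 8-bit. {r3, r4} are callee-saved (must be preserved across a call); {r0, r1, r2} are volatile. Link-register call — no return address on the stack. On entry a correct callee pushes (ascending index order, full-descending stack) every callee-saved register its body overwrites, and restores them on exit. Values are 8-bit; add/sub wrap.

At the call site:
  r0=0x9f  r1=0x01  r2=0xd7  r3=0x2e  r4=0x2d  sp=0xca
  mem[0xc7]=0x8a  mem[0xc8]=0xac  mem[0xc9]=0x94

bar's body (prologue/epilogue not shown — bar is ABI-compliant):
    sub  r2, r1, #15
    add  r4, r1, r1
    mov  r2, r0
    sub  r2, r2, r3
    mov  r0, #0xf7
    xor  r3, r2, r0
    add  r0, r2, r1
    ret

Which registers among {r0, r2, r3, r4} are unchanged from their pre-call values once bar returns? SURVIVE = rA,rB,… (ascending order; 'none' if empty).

SURVIVE = r3,r4

prologue: push r3 -> mem[0xc9]=0x2e, sp=0xc9
prologue: push r4 -> mem[0xc8]=0x2d, sp=0xc8
body[0] sub  r2, r1, #15 -> r2=0xf2
body[1] add  r4, r1, r1 -> r4=0x02
body[2] mov  r2, r0 -> r2=0x9f
body[3] sub  r2, r2, r3 -> r2=0x71
body[4] mov  r0, #0xf7 -> r0=0xf7
body[5] xor  r3, r2, r0 -> r3=0x86
body[6] add  r0, r2, r1 -> r0=0x72
epilogue: pop r4=0x2d, sp=0xc9
epilogue: pop r3=0x2e, sp=0xca
r0: caller-saved, written=True
r2: caller-saved, written=True
r3: callee-saved, written=True
r4: callee-saved, written=True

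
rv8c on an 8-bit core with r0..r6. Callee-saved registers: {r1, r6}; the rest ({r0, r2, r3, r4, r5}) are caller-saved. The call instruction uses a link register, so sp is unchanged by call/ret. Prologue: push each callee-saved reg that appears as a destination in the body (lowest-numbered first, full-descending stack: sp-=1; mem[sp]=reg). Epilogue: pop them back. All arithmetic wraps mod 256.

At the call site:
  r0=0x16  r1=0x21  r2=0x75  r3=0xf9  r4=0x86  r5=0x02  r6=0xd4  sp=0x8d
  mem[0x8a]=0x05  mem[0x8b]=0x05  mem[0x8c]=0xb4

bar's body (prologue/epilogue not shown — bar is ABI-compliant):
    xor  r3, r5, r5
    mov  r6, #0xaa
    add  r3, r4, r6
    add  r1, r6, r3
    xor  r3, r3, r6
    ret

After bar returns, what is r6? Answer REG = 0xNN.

REG = 0xd4

prologue: push r1 -> mem[0x8c]=0x21, sp=0x8c
prologue: push r6 -> mem[0x8b]=0xd4, sp=0x8b
body[0] xor  r3, r5, r5 -> r3=0x00
body[1] mov  r6, #0xaa -> r6=0xaa
body[2] add  r3, r4, r6 -> r3=0x30
body[3] add  r1, r6, r3 -> r1=0xda
body[4] xor  r3, r3, r6 -> r3=0x9a
epilogue: pop r6=0xd4, sp=0x8c
epilogue: pop r1=0x21, sp=0x8d
r6 is callee-saved -> restored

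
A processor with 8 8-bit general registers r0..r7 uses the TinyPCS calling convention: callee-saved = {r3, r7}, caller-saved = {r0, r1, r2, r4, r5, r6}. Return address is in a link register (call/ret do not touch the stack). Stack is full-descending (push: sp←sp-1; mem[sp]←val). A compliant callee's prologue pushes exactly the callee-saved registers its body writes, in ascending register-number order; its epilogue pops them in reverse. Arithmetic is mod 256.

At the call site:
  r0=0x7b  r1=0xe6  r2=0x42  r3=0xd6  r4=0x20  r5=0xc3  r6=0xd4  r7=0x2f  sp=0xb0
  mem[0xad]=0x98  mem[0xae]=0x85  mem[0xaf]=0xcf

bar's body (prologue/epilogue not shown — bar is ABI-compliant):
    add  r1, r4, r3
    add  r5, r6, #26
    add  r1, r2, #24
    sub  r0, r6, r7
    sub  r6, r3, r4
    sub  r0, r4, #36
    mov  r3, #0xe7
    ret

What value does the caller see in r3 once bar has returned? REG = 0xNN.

REG = 0xd6

prologue: push r3 -> mem[0xaf]=0xd6, sp=0xaf
body[0] add  r1, r4, r3 -> r1=0xf6
body[1] add  r5, r6, #26 -> r5=0xee
body[2] add  r1, r2, #24 -> r1=0x5a
body[3] sub  r0, r6, r7 -> r0=0xa5
body[4] sub  r6, r3, r4 -> r6=0xb6
body[5] sub  r0, r4, #36 -> r0=0xfc
body[6] mov  r3, #0xe7 -> r3=0xe7
epilogue: pop r3=0xd6, sp=0xb0
r3 is callee-saved -> restored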